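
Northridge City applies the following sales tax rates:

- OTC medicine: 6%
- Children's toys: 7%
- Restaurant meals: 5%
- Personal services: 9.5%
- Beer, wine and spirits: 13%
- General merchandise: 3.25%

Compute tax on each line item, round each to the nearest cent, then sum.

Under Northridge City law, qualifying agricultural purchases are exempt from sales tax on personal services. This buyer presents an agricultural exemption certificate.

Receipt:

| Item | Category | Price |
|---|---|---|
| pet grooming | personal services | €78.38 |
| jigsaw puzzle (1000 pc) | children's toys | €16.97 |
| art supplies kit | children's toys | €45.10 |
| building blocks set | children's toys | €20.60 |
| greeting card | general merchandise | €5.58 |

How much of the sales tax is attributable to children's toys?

€5.79

Jigsaw puzzle (1000 pc) €16.97: children's toys → 7% → €1.19
Art supplies kit €45.10: children's toys → 7% → €3.16
Building blocks set €20.60: children's toys → 7% → €1.44
Tax on children's toys = €1.19 + €3.16 + €1.44 = €5.79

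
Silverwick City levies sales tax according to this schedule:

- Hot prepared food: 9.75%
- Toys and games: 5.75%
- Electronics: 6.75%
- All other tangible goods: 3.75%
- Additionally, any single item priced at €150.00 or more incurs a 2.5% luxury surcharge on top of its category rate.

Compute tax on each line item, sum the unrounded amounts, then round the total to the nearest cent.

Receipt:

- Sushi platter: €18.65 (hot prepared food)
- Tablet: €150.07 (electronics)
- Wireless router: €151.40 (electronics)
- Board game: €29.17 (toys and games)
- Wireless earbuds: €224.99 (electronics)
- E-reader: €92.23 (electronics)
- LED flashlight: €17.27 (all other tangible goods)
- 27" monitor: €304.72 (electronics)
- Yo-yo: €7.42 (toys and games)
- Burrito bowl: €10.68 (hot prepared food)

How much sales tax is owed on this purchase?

Sushi platter €18.65: hot prepared food → 9.75% → €1.818375
Tablet €150.07: electronics → 6.75% + 2.5% surcharge = 9.25% → €13.881475
Wireless router €151.40: electronics → 6.75% + 2.5% surcharge = 9.25% → €14.0045
Board game €29.17: toys and games → 5.75% → €1.677275
Wireless earbuds €224.99: electronics → 6.75% + 2.5% surcharge = 9.25% → €20.811575
E-reader €92.23: electronics → 6.75% → €6.225525
LED flashlight €17.27: all other tangible goods → 3.75% → €0.647625
27" monitor €304.72: electronics → 6.75% + 2.5% surcharge = 9.25% → €28.1866
Yo-yo €7.42: toys and games → 5.75% → €0.42665
Burrito bowl €10.68: hot prepared food → 9.75% → €1.0413
Unrounded tax sum = €88.7209 → €88.72

€88.72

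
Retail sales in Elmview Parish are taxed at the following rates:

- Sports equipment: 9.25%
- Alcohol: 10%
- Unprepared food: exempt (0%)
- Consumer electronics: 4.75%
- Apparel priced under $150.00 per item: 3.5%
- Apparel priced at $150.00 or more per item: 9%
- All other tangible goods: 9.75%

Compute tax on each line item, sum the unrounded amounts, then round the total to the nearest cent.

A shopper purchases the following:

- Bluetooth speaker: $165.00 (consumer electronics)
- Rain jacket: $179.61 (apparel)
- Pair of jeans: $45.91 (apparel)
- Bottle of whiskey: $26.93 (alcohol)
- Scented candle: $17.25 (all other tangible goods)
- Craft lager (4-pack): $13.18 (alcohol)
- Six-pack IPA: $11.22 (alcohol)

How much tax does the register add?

$32.42

Bluetooth speaker $165.00: consumer electronics → 4.75% → $7.8375
Rain jacket $179.61: apparel, $150.00 or more → 9% → $16.1649
Pair of jeans $45.91: apparel, under $150.00 → 3.5% → $1.60685
Bottle of whiskey $26.93: alcohol → 10% → $2.693
Scented candle $17.25: all other tangible goods → 9.75% → $1.681875
Craft lager (4-pack) $13.18: alcohol → 10% → $1.318
Six-pack IPA $11.22: alcohol → 10% → $1.122
Unrounded tax sum = $32.424125 → $32.42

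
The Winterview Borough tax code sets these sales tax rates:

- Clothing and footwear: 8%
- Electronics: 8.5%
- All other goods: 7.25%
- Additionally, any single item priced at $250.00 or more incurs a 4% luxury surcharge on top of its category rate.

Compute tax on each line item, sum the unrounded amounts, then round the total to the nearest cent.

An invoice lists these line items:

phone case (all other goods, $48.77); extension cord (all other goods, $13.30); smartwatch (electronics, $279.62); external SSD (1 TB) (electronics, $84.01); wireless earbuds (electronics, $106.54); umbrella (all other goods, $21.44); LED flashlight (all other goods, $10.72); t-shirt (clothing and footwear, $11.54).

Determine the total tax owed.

Phone case $48.77: all other goods → 7.25% → $3.535825
Extension cord $13.30: all other goods → 7.25% → $0.96425
Smartwatch $279.62: electronics → 8.5% + 4% surcharge = 12.5% → $34.9525
External SSD (1 TB) $84.01: electronics → 8.5% → $7.14085
Wireless earbuds $106.54: electronics → 8.5% → $9.0559
Umbrella $21.44: all other goods → 7.25% → $1.5544
LED flashlight $10.72: all other goods → 7.25% → $0.7772
T-shirt $11.54: clothing and footwear → 8% → $0.9232
Unrounded tax sum = $58.904125 → $58.90

$58.90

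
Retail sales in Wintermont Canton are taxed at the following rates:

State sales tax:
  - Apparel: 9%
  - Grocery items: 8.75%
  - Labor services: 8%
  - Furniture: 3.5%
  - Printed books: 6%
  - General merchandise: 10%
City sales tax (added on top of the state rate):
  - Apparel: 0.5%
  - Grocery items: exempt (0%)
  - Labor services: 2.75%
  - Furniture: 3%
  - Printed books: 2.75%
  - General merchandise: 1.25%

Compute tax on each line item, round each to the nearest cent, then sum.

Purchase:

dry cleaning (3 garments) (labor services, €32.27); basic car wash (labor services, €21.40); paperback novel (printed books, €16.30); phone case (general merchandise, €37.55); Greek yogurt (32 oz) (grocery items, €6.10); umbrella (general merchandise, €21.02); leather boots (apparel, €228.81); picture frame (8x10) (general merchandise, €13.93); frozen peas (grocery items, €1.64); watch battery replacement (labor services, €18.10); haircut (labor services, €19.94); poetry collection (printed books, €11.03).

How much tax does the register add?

€42.82

Dry cleaning (3 garments) €32.27: labor services → 8% + 2.75% city = 10.75% → €3.47
Basic car wash €21.40: labor services → 8% + 2.75% city = 10.75% → €2.30
Paperback novel €16.30: printed books → 6% + 2.75% city = 8.75% → €1.43
Phone case €37.55: general merchandise → 10% + 1.25% city = 11.25% → €4.22
Greek yogurt (32 oz) €6.10: grocery items → 8.75% + 0% city = 8.75% → €0.53
Umbrella €21.02: general merchandise → 10% + 1.25% city = 11.25% → €2.36
Leather boots €228.81: apparel → 9% + 0.5% city = 9.5% → €21.74
Picture frame (8x10) €13.93: general merchandise → 10% + 1.25% city = 11.25% → €1.57
Frozen peas €1.64: grocery items → 8.75% + 0% city = 8.75% → €0.14
Watch battery replacement €18.10: labor services → 8% + 2.75% city = 10.75% → €1.95
Haircut €19.94: labor services → 8% + 2.75% city = 10.75% → €2.14
Poetry collection €11.03: printed books → 6% + 2.75% city = 8.75% → €0.97
Total tax = €3.47 + €2.30 + €1.43 + €4.22 + €0.53 + €2.36 + €21.74 + €1.57 + €0.14 + €1.95 + €2.14 + €0.97 = €42.82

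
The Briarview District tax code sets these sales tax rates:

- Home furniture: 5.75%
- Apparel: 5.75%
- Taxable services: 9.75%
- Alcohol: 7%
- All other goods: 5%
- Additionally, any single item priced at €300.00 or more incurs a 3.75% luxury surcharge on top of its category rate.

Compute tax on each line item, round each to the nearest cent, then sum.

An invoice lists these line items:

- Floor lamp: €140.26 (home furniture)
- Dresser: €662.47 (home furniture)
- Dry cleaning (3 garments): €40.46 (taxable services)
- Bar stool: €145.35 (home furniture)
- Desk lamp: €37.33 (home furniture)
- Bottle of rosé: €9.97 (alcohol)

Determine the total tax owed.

Floor lamp €140.26: home furniture → 5.75% → €8.06
Dresser €662.47: home furniture → 5.75% + 3.75% surcharge = 9.5% → €62.93
Dry cleaning (3 garments) €40.46: taxable services → 9.75% → €3.94
Bar stool €145.35: home furniture → 5.75% → €8.36
Desk lamp €37.33: home furniture → 5.75% → €2.15
Bottle of rosé €9.97: alcohol → 7% → €0.70
Total tax = €8.06 + €62.93 + €3.94 + €8.36 + €2.15 + €0.70 = €86.14

€86.14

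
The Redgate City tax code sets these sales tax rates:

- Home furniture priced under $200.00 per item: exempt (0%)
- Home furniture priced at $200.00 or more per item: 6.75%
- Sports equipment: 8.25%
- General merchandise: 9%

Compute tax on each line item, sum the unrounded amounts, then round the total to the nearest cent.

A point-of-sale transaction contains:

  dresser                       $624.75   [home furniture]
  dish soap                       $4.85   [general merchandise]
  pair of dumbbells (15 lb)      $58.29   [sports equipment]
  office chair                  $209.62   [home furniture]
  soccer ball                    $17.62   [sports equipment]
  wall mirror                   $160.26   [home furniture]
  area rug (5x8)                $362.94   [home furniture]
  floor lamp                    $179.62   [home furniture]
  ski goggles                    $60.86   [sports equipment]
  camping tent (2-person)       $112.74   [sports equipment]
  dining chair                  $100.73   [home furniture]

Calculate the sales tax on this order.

Dresser $624.75: home furniture, $200.00 or more → 6.75% → $42.170625
Dish soap $4.85: general merchandise → 9% → $0.4365
Pair of dumbbells (15 lb) $58.29: sports equipment → 8.25% → $4.808925
Office chair $209.62: home furniture, $200.00 or more → 6.75% → $14.14935
Soccer ball $17.62: sports equipment → 8.25% → $1.45365
Wall mirror $160.26: home furniture, under $200.00 → 0% → $0.00
Area rug (5x8) $362.94: home furniture, $200.00 or more → 6.75% → $24.49845
Floor lamp $179.62: home furniture, under $200.00 → 0% → $0.00
Ski goggles $60.86: sports equipment → 8.25% → $5.02095
Camping tent (2-person) $112.74: sports equipment → 8.25% → $9.30105
Dining chair $100.73: home furniture, under $200.00 → 0% → $0.00
Unrounded tax sum = $101.8395 → $101.84

$101.84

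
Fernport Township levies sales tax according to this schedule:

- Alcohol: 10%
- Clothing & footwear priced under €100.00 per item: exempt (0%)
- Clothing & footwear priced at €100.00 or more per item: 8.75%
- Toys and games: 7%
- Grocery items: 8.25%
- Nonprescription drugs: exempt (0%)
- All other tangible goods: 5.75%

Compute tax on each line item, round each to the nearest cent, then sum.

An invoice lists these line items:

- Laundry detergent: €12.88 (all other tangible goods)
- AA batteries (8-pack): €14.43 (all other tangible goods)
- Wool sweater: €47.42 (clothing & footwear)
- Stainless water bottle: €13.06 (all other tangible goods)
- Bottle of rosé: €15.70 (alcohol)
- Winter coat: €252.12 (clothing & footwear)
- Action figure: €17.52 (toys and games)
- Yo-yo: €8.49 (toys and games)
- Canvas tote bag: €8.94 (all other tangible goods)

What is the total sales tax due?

€28.28

Laundry detergent €12.88: all other tangible goods → 5.75% → €0.74
AA batteries (8-pack) €14.43: all other tangible goods → 5.75% → €0.83
Wool sweater €47.42: clothing & footwear, under €100.00 → 0% → €0.00
Stainless water bottle €13.06: all other tangible goods → 5.75% → €0.75
Bottle of rosé €15.70: alcohol → 10% → €1.57
Winter coat €252.12: clothing & footwear, €100.00 or more → 8.75% → €22.06
Action figure €17.52: toys and games → 7% → €1.23
Yo-yo €8.49: toys and games → 7% → €0.59
Canvas tote bag €8.94: all other tangible goods → 5.75% → €0.51
Total tax = €0.74 + €0.83 + €0.75 + €1.57 + €22.06 + €1.23 + €0.59 + €0.51 = €28.28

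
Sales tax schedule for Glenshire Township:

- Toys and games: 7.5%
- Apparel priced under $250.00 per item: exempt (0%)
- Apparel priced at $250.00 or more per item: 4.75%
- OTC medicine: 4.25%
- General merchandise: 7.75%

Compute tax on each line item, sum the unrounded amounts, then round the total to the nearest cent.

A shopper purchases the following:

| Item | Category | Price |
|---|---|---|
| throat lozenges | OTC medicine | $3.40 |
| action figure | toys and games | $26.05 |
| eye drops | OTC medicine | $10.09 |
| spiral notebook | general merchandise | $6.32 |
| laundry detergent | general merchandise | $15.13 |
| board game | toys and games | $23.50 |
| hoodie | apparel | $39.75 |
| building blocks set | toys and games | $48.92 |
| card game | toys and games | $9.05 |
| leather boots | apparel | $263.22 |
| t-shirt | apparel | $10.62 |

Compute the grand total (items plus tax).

Throat lozenges $3.40: OTC medicine → 4.25% → $0.1445
Action figure $26.05: toys and games → 7.5% → $1.95375
Eye drops $10.09: OTC medicine → 4.25% → $0.428825
Spiral notebook $6.32: general merchandise → 7.75% → $0.4898
Laundry detergent $15.13: general merchandise → 7.75% → $1.172575
Board game $23.50: toys and games → 7.5% → $1.7625
Hoodie $39.75: apparel, under $250.00 → 0% → $0.00
Building blocks set $48.92: toys and games → 7.5% → $3.669
Card game $9.05: toys and games → 7.5% → $0.67875
Leather boots $263.22: apparel, $250.00 or more → 4.75% → $12.50295
T-shirt $10.62: apparel, under $250.00 → 0% → $0.00
Subtotal = $456.05; unrounded tax = $22.80265 → $22.80; total due = $478.85

$478.85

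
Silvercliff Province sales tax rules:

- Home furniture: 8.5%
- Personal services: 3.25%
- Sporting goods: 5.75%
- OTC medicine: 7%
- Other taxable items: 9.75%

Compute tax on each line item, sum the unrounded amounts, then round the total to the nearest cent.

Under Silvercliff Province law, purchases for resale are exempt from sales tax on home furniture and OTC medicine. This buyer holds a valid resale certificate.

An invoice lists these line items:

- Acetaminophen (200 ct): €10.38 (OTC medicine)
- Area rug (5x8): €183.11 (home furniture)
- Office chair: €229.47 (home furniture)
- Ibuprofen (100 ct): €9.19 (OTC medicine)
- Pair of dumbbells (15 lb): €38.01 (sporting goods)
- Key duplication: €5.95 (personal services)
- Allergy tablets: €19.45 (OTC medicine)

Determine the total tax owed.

Acetaminophen (200 ct) €10.38: OTC medicine, buyer-exempt → 0% → €0.00
Area rug (5x8) €183.11: home furniture, buyer-exempt → 0% → €0.00
Office chair €229.47: home furniture, buyer-exempt → 0% → €0.00
Ibuprofen (100 ct) €9.19: OTC medicine, buyer-exempt → 0% → €0.00
Pair of dumbbells (15 lb) €38.01: sporting goods → 5.75% → €2.185575
Key duplication €5.95: personal services → 3.25% → €0.193375
Allergy tablets €19.45: OTC medicine, buyer-exempt → 0% → €0.00
Unrounded tax sum = €2.37895 → €2.38

€2.38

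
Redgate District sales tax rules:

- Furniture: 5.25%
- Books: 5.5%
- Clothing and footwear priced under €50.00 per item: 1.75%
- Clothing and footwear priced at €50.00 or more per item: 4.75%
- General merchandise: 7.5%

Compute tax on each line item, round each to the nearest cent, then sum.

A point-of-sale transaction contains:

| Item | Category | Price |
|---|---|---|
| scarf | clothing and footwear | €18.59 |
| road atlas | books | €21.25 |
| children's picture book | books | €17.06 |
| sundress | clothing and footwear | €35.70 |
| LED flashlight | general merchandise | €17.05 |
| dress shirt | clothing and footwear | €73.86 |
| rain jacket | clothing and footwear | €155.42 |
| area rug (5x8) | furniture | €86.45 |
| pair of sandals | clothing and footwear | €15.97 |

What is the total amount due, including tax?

Scarf €18.59: clothing and footwear, under €50.00 → 1.75% → €0.33
Road atlas €21.25: books → 5.5% → €1.17
Children's picture book €17.06: books → 5.5% → €0.94
Sundress €35.70: clothing and footwear, under €50.00 → 1.75% → €0.62
LED flashlight €17.05: general merchandise → 7.5% → €1.28
Dress shirt €73.86: clothing and footwear, €50.00 or more → 4.75% → €3.51
Rain jacket €155.42: clothing and footwear, €50.00 or more → 4.75% → €7.38
Area rug (5x8) €86.45: furniture → 5.25% → €4.54
Pair of sandals €15.97: clothing and footwear, under €50.00 → 1.75% → €0.28
Subtotal = €441.35; tax = €20.05; total due = €461.40

€461.40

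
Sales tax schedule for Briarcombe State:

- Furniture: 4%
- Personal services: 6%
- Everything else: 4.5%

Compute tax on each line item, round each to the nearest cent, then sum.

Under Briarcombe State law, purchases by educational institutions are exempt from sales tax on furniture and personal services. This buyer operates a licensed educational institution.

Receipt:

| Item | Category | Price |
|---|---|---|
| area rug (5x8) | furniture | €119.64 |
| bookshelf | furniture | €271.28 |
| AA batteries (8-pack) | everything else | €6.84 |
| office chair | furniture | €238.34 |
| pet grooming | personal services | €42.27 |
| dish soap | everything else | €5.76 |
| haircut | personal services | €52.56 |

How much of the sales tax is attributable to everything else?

€0.57

AA batteries (8-pack) €6.84: everything else → 4.5% → €0.31
Dish soap €5.76: everything else → 4.5% → €0.26
Tax on everything else = €0.31 + €0.26 = €0.57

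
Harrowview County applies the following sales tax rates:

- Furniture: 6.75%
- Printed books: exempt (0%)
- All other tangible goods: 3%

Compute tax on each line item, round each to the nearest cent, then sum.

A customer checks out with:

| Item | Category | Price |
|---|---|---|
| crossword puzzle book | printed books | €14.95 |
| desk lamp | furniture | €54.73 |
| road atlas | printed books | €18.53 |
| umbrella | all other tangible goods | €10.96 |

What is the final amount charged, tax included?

€103.19

Crossword puzzle book €14.95: printed books → 0% → €0.00
Desk lamp €54.73: furniture → 6.75% → €3.69
Road atlas €18.53: printed books → 0% → €0.00
Umbrella €10.96: all other tangible goods → 3% → €0.33
Subtotal = €99.17; tax = €4.02; total due = €103.19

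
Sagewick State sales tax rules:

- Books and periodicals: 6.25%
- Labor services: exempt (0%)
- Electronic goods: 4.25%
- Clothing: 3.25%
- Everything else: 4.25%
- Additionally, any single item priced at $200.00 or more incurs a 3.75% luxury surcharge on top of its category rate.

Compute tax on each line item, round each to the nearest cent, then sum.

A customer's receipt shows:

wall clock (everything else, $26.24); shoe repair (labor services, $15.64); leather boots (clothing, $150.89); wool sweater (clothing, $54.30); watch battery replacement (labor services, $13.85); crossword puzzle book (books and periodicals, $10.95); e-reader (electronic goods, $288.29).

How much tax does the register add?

Wall clock $26.24: everything else → 4.25% → $1.12
Shoe repair $15.64: labor services → 0% → $0.00
Leather boots $150.89: clothing → 3.25% → $4.90
Wool sweater $54.30: clothing → 3.25% → $1.76
Watch battery replacement $13.85: labor services → 0% → $0.00
Crossword puzzle book $10.95: books and periodicals → 6.25% → $0.68
E-reader $288.29: electronic goods → 4.25% + 3.75% surcharge = 8% → $23.06
Total tax = $1.12 + $4.90 + $1.76 + $0.68 + $23.06 = $31.52

$31.52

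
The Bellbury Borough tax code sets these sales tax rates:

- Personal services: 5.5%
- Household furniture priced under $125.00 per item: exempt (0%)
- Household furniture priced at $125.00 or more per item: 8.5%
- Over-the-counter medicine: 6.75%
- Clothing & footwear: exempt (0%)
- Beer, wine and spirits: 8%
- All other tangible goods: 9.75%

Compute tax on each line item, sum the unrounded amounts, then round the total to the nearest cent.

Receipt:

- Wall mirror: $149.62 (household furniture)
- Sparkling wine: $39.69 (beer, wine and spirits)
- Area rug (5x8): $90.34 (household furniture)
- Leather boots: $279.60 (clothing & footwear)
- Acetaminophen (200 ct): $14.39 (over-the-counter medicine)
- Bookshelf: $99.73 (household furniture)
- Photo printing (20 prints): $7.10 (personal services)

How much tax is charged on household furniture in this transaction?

$12.72

Wall mirror $149.62: household furniture, $125.00 or more → 8.5% → $12.7177
Area rug (5x8) $90.34: household furniture, under $125.00 → 0% → $0.00
Bookshelf $99.73: household furniture, under $125.00 → 0% → $0.00
Tax on household furniture: unrounded sum = $12.7177 → $12.72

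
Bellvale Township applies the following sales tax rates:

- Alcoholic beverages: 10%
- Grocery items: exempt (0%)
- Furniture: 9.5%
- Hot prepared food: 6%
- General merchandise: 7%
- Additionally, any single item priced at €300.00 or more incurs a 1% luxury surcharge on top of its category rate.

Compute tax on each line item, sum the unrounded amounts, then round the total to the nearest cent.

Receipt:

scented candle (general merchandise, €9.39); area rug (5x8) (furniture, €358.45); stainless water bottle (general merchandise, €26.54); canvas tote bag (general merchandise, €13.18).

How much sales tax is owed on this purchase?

€41.07

Scented candle €9.39: general merchandise → 7% → €0.6573
Area rug (5x8) €358.45: furniture → 9.5% + 1% surcharge = 10.5% → €37.63725
Stainless water bottle €26.54: general merchandise → 7% → €1.8578
Canvas tote bag €13.18: general merchandise → 7% → €0.9226
Unrounded tax sum = €41.07495 → €41.07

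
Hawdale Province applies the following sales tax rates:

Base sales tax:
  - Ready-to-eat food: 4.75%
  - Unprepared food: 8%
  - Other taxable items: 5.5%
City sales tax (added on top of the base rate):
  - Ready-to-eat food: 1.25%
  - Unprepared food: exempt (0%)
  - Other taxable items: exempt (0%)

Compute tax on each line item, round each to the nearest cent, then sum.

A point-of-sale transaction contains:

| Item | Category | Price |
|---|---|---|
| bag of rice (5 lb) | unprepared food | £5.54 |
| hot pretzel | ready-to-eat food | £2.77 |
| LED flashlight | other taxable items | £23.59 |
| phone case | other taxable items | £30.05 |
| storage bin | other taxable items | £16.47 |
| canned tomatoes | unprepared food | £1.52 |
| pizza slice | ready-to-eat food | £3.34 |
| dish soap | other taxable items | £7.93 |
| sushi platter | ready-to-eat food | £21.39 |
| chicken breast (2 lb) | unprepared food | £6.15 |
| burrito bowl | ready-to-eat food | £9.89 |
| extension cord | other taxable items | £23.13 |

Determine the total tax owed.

£8.86

Bag of rice (5 lb) £5.54: unprepared food → 8% + 0% city = 8% → £0.44
Hot pretzel £2.77: ready-to-eat food → 4.75% + 1.25% city = 6% → £0.17
LED flashlight £23.59: other taxable items → 5.5% + 0% city = 5.5% → £1.30
Phone case £30.05: other taxable items → 5.5% + 0% city = 5.5% → £1.65
Storage bin £16.47: other taxable items → 5.5% + 0% city = 5.5% → £0.91
Canned tomatoes £1.52: unprepared food → 8% + 0% city = 8% → £0.12
Pizza slice £3.34: ready-to-eat food → 4.75% + 1.25% city = 6% → £0.20
Dish soap £7.93: other taxable items → 5.5% + 0% city = 5.5% → £0.44
Sushi platter £21.39: ready-to-eat food → 4.75% + 1.25% city = 6% → £1.28
Chicken breast (2 lb) £6.15: unprepared food → 8% + 0% city = 8% → £0.49
Burrito bowl £9.89: ready-to-eat food → 4.75% + 1.25% city = 6% → £0.59
Extension cord £23.13: other taxable items → 5.5% + 0% city = 5.5% → £1.27
Total tax = £0.44 + £0.17 + £1.30 + £1.65 + £0.91 + £0.12 + £0.20 + £0.44 + £1.28 + £0.49 + £0.59 + £1.27 = £8.86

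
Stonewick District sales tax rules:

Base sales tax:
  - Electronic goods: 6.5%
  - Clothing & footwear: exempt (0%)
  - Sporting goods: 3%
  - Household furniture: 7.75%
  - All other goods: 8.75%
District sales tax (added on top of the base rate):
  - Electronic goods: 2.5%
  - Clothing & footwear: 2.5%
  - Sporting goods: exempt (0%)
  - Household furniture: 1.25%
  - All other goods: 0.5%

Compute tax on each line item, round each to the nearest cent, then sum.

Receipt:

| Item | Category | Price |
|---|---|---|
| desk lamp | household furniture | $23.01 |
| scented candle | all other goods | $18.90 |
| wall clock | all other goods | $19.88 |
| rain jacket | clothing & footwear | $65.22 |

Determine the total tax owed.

Desk lamp $23.01: household furniture → 7.75% + 1.25% district = 9% → $2.07
Scented candle $18.90: all other goods → 8.75% + 0.5% district = 9.25% → $1.75
Wall clock $19.88: all other goods → 8.75% + 0.5% district = 9.25% → $1.84
Rain jacket $65.22: clothing & footwear → 0% + 2.5% district = 2.5% → $1.63
Total tax = $2.07 + $1.75 + $1.84 + $1.63 = $7.29

$7.29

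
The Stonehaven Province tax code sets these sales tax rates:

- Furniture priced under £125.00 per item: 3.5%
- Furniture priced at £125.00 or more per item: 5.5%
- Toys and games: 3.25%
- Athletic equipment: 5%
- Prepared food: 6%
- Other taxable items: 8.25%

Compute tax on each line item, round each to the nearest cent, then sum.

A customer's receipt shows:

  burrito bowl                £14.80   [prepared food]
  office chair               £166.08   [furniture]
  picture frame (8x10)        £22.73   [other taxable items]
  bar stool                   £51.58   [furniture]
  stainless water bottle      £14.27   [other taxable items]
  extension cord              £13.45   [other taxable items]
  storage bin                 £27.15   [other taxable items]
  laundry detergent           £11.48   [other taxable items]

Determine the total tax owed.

Burrito bowl £14.80: prepared food → 6% → £0.89
Office chair £166.08: furniture, £125.00 or more → 5.5% → £9.13
Picture frame (8x10) £22.73: other taxable items → 8.25% → £1.88
Bar stool £51.58: furniture, under £125.00 → 3.5% → £1.81
Stainless water bottle £14.27: other taxable items → 8.25% → £1.18
Extension cord £13.45: other taxable items → 8.25% → £1.11
Storage bin £27.15: other taxable items → 8.25% → £2.24
Laundry detergent £11.48: other taxable items → 8.25% → £0.95
Total tax = £0.89 + £9.13 + £1.88 + £1.81 + £1.18 + £1.11 + £2.24 + £0.95 = £19.19

£19.19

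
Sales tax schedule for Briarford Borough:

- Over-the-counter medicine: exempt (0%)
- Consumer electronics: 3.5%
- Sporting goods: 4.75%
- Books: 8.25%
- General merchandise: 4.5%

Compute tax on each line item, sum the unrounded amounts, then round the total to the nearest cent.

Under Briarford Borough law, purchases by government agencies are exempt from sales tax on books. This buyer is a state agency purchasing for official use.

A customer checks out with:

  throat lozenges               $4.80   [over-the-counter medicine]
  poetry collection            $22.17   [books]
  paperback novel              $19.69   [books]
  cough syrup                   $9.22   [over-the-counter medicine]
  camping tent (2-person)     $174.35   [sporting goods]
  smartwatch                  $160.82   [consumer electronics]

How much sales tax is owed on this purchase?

Throat lozenges $4.80: over-the-counter medicine → 0% → $0.00
Poetry collection $22.17: books, buyer-exempt → 0% → $0.00
Paperback novel $19.69: books, buyer-exempt → 0% → $0.00
Cough syrup $9.22: over-the-counter medicine → 0% → $0.00
Camping tent (2-person) $174.35: sporting goods → 4.75% → $8.281625
Smartwatch $160.82: consumer electronics → 3.5% → $5.6287
Unrounded tax sum = $13.910325 → $13.91

$13.91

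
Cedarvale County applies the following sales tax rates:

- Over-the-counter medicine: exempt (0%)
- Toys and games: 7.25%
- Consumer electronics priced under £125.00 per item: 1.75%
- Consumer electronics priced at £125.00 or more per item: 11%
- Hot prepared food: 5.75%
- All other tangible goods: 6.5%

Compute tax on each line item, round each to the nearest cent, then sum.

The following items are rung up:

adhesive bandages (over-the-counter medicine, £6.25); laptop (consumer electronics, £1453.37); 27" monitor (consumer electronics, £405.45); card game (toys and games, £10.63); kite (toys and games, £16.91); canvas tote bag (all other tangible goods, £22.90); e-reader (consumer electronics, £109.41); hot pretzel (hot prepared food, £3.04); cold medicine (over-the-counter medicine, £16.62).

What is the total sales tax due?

£210.04

Adhesive bandages £6.25: over-the-counter medicine → 0% → £0.00
Laptop £1453.37: consumer electronics, £125.00 or more → 11% → £159.87
27" monitor £405.45: consumer electronics, £125.00 or more → 11% → £44.60
Card game £10.63: toys and games → 7.25% → £0.77
Kite £16.91: toys and games → 7.25% → £1.23
Canvas tote bag £22.90: all other tangible goods → 6.5% → £1.49
E-reader £109.41: consumer electronics, under £125.00 → 1.75% → £1.91
Hot pretzel £3.04: hot prepared food → 5.75% → £0.17
Cold medicine £16.62: over-the-counter medicine → 0% → £0.00
Total tax = £159.87 + £44.60 + £0.77 + £1.23 + £1.49 + £1.91 + £0.17 = £210.04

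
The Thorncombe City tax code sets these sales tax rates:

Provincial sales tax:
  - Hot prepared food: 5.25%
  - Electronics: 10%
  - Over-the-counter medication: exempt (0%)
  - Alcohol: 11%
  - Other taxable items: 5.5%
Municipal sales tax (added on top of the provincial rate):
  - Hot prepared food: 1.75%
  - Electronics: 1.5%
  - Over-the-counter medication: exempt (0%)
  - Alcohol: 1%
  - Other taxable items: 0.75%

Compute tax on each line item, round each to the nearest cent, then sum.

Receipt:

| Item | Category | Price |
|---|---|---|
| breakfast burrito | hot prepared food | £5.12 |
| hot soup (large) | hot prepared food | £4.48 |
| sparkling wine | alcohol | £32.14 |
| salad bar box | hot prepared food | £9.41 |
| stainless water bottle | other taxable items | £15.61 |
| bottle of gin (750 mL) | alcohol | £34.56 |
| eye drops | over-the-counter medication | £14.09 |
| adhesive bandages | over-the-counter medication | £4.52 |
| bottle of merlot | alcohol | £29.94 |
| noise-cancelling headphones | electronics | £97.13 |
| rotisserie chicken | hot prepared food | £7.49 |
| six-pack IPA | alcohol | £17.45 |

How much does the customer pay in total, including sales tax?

£299.63

Breakfast burrito £5.12: hot prepared food → 5.25% + 1.75% municipal = 7% → £0.36
Hot soup (large) £4.48: hot prepared food → 5.25% + 1.75% municipal = 7% → £0.31
Sparkling wine £32.14: alcohol → 11% + 1% municipal = 12% → £3.86
Salad bar box £9.41: hot prepared food → 5.25% + 1.75% municipal = 7% → £0.66
Stainless water bottle £15.61: other taxable items → 5.5% + 0.75% municipal = 6.25% → £0.98
Bottle of gin (750 mL) £34.56: alcohol → 11% + 1% municipal = 12% → £4.15
Eye drops £14.09: over-the-counter medication → 0% + 0% municipal = 0% → £0.00
Adhesive bandages £4.52: over-the-counter medication → 0% + 0% municipal = 0% → £0.00
Bottle of merlot £29.94: alcohol → 11% + 1% municipal = 12% → £3.59
Noise-cancelling headphones £97.13: electronics → 10% + 1.5% municipal = 11.5% → £11.17
Rotisserie chicken £7.49: hot prepared food → 5.25% + 1.75% municipal = 7% → £0.52
Six-pack IPA £17.45: alcohol → 11% + 1% municipal = 12% → £2.09
Subtotal = £271.94; tax = £27.69; total due = £299.63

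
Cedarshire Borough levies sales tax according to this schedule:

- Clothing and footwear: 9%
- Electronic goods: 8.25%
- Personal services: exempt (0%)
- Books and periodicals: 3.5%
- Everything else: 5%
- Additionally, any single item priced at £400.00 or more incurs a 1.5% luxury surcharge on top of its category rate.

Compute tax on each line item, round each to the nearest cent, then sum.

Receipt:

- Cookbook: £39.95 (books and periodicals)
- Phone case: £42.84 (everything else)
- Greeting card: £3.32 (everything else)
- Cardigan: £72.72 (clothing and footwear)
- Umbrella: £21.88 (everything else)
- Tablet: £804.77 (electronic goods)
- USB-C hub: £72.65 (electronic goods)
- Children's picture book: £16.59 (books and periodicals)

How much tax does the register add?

£96.38

Cookbook £39.95: books and periodicals → 3.5% → £1.40
Phone case £42.84: everything else → 5% → £2.14
Greeting card £3.32: everything else → 5% → £0.17
Cardigan £72.72: clothing and footwear → 9% → £6.54
Umbrella £21.88: everything else → 5% → £1.09
Tablet £804.77: electronic goods → 8.25% + 1.5% surcharge = 9.75% → £78.47
USB-C hub £72.65: electronic goods → 8.25% → £5.99
Children's picture book £16.59: books and periodicals → 3.5% → £0.58
Total tax = £1.40 + £2.14 + £0.17 + £6.54 + £1.09 + £78.47 + £5.99 + £0.58 = £96.38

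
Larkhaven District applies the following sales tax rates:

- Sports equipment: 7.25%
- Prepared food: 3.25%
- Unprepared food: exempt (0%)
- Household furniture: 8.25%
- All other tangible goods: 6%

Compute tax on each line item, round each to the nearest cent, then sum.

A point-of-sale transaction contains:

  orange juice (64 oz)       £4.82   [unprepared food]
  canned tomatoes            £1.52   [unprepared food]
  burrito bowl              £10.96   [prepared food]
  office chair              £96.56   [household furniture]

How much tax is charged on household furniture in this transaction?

£7.97

Office chair £96.56: household furniture → 8.25% → £7.97
Tax on household furniture = £7.97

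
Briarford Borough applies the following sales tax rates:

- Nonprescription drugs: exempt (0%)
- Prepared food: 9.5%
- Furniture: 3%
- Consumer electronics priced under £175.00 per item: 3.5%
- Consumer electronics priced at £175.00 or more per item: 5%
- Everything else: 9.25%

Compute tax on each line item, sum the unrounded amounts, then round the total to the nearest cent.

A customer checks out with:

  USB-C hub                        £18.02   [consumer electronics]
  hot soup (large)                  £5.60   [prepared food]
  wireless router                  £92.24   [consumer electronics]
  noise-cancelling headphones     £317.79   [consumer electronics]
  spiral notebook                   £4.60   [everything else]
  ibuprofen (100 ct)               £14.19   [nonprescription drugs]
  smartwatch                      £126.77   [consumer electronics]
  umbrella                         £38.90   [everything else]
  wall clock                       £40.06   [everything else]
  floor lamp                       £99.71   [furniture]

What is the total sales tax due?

USB-C hub £18.02: consumer electronics, under £175.00 → 3.5% → £0.6307
Hot soup (large) £5.60: prepared food → 9.5% → £0.532
Wireless router £92.24: consumer electronics, under £175.00 → 3.5% → £3.2284
Noise-cancelling headphones £317.79: consumer electronics, £175.00 or more → 5% → £15.8895
Spiral notebook £4.60: everything else → 9.25% → £0.4255
Ibuprofen (100 ct) £14.19: nonprescription drugs → 0% → £0.00
Smartwatch £126.77: consumer electronics, under £175.00 → 3.5% → £4.43695
Umbrella £38.90: everything else → 9.25% → £3.59825
Wall clock £40.06: everything else → 9.25% → £3.70555
Floor lamp £99.71: furniture → 3% → £2.9913
Unrounded tax sum = £35.43815 → £35.44

£35.44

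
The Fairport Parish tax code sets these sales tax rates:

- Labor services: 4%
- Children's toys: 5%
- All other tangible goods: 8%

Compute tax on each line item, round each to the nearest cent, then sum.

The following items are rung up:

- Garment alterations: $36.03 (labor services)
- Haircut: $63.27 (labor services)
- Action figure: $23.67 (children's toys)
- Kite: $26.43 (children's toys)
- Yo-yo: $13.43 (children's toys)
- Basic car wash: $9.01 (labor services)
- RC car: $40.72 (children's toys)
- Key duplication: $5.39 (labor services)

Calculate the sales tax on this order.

Garment alterations $36.03: labor services → 4% → $1.44
Haircut $63.27: labor services → 4% → $2.53
Action figure $23.67: children's toys → 5% → $1.18
Kite $26.43: children's toys → 5% → $1.32
Yo-yo $13.43: children's toys → 5% → $0.67
Basic car wash $9.01: labor services → 4% → $0.36
RC car $40.72: children's toys → 5% → $2.04
Key duplication $5.39: labor services → 4% → $0.22
Total tax = $1.44 + $2.53 + $1.18 + $1.32 + $0.67 + $0.36 + $2.04 + $0.22 = $9.76

$9.76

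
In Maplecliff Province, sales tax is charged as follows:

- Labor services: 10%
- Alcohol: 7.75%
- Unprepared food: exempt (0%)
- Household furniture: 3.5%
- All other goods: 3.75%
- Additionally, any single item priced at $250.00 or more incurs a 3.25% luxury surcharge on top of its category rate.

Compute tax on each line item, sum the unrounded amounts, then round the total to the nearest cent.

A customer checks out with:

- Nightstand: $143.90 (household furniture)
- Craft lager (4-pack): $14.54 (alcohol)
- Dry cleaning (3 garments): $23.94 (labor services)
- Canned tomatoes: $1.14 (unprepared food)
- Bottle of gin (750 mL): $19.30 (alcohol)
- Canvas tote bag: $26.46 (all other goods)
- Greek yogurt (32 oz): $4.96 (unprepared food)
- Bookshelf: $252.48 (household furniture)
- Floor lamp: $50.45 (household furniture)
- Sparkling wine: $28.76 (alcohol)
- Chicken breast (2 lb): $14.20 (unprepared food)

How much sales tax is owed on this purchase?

$32.08

Nightstand $143.90: household furniture → 3.5% → $5.0365
Craft lager (4-pack) $14.54: alcohol → 7.75% → $1.12685
Dry cleaning (3 garments) $23.94: labor services → 10% → $2.394
Canned tomatoes $1.14: unprepared food → 0% → $0.00
Bottle of gin (750 mL) $19.30: alcohol → 7.75% → $1.49575
Canvas tote bag $26.46: all other goods → 3.75% → $0.99225
Greek yogurt (32 oz) $4.96: unprepared food → 0% → $0.00
Bookshelf $252.48: household furniture → 3.5% + 3.25% surcharge = 6.75% → $17.0424
Floor lamp $50.45: household furniture → 3.5% → $1.76575
Sparkling wine $28.76: alcohol → 7.75% → $2.2289
Chicken breast (2 lb) $14.20: unprepared food → 0% → $0.00
Unrounded tax sum = $32.0824 → $32.08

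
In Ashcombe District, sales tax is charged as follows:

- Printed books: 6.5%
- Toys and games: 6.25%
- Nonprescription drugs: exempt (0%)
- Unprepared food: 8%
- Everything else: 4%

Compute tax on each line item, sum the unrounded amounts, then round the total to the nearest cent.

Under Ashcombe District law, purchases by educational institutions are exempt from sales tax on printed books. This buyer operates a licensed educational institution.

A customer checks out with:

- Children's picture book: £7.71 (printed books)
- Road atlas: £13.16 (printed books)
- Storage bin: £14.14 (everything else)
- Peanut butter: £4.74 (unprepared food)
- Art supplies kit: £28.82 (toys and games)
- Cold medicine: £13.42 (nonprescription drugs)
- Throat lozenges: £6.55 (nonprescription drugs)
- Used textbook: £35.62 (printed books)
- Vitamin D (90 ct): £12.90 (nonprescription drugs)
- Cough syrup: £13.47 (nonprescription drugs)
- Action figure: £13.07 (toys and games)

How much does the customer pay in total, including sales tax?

Children's picture book £7.71: printed books, buyer-exempt → 0% → £0.00
Road atlas £13.16: printed books, buyer-exempt → 0% → £0.00
Storage bin £14.14: everything else → 4% → £0.5656
Peanut butter £4.74: unprepared food → 8% → £0.3792
Art supplies kit £28.82: toys and games → 6.25% → £1.80125
Cold medicine £13.42: nonprescription drugs → 0% → £0.00
Throat lozenges £6.55: nonprescription drugs → 0% → £0.00
Used textbook £35.62: printed books, buyer-exempt → 0% → £0.00
Vitamin D (90 ct) £12.90: nonprescription drugs → 0% → £0.00
Cough syrup £13.47: nonprescription drugs → 0% → £0.00
Action figure £13.07: toys and games → 6.25% → £0.816875
Subtotal = £163.60; unrounded tax = £3.562925 → £3.56; total due = £167.16

£167.16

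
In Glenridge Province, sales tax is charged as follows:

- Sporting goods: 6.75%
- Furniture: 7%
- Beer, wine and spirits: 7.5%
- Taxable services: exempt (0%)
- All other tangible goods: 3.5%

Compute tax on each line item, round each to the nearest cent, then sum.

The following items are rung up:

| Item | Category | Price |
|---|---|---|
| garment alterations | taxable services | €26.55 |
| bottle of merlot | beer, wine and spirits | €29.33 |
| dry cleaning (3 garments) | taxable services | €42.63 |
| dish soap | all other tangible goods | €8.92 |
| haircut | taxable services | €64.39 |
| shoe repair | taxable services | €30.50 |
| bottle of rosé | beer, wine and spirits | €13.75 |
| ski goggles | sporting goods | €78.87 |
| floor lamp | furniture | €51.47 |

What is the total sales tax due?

Garment alterations €26.55: taxable services → 0% → €0.00
Bottle of merlot €29.33: beer, wine and spirits → 7.5% → €2.20
Dry cleaning (3 garments) €42.63: taxable services → 0% → €0.00
Dish soap €8.92: all other tangible goods → 3.5% → €0.31
Haircut €64.39: taxable services → 0% → €0.00
Shoe repair €30.50: taxable services → 0% → €0.00
Bottle of rosé €13.75: beer, wine and spirits → 7.5% → €1.03
Ski goggles €78.87: sporting goods → 6.75% → €5.32
Floor lamp €51.47: furniture → 7% → €3.60
Total tax = €2.20 + €0.31 + €1.03 + €5.32 + €3.60 = €12.46

€12.46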